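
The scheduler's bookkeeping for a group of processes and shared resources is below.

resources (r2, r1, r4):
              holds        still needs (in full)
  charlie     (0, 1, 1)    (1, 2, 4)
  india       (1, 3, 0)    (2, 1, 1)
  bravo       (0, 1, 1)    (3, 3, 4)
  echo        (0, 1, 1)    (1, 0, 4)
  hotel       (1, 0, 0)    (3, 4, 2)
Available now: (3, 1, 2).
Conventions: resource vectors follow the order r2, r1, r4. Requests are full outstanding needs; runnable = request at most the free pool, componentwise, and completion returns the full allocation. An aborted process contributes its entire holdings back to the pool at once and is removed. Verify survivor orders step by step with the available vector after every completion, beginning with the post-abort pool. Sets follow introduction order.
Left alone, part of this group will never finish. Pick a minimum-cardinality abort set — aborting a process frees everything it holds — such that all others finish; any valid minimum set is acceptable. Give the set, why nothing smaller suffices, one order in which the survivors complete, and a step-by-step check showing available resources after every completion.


The answer: abort charlie and bravo.
Key observation: no ordering could ever have run echo before the abort of charlie and bravo; with (0, 2, 2) back in the pool it fits at step 3.
Why nothing smaller works — every single abort fails: charlie alone leaves bravo blocked (short on r4); india alone leaves charlie blocked (short on r4); bravo alone leaves charlie blocked (short on r4); echo alone leaves charlie blocked (short on r4); hotel alone leaves charlie blocked (short on r4).
Survivors finish in the order: india, hotel, echo. Verifying each step (pool after the aborts first):
  pool = (3, 3, 4)
  india needs (2, 1, 1) <= (3, 3, 4) -> finishes; pool += (1, 3, 0) = (4, 6, 4)
  hotel needs (3, 4, 2) <= (4, 6, 4) -> finishes; pool += (1, 0, 0) = (5, 6, 4)
  echo needs (1, 0, 4) <= (5, 6, 4) -> finishes; pool += (0, 1, 1) = (5, 7, 5)


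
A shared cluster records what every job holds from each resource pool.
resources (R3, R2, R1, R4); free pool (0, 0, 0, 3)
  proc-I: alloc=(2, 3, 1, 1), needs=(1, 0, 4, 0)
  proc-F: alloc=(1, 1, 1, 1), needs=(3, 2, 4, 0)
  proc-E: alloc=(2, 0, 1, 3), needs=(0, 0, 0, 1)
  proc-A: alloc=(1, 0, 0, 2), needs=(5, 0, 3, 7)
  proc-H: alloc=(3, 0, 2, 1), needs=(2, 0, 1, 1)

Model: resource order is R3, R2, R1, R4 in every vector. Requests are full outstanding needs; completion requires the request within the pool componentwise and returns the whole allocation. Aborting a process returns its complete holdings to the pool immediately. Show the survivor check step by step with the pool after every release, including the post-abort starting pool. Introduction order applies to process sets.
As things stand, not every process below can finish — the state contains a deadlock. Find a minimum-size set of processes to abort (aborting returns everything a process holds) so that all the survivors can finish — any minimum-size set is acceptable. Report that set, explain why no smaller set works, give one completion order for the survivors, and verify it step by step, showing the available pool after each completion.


Minimum abort set: proc-I.
Key observation: before aborting proc-I, proc-F was permanently blocked — no order could ever run it; afterwards it completes at step 3.
No smaller set exists: with zero aborts the deadlock remains.
The survivors complete as proc-E, proc-H, proc-F, proc-A. Step-by-step check (starting from the post-abort pool):
  pool = (2, 3, 1, 4)
  run proc-E (needs (0, 0, 0, 1), free (2, 3, 1, 4)); after release of (2, 0, 1, 3) the pool is (4, 3, 2, 7)
  run proc-H (needs (2, 0, 1, 1), free (4, 3, 2, 7)); after release of (3, 0, 2, 1) the pool is (7, 3, 4, 8)
  run proc-F (needs (3, 2, 4, 0), free (7, 3, 4, 8)); after release of (1, 1, 1, 1) the pool is (8, 4, 5, 9)
  run proc-A (needs (5, 0, 3, 7), free (8, 4, 5, 9)); after release of (1, 0, 0, 2) the pool is (9, 4, 5, 11)


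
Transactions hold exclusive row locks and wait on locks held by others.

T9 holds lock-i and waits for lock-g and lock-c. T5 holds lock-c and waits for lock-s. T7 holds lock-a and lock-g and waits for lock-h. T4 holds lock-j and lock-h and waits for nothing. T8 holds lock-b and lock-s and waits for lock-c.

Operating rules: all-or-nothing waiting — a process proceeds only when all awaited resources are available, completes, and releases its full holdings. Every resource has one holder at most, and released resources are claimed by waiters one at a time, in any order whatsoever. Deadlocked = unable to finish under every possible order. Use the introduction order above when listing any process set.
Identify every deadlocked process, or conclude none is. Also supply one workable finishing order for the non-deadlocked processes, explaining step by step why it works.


The deadlocked set is T9, T5 and T8.
Key observation: the wait chain closes on itself along T5 -> T8 -> T5; T9 waits into the deadlock from upstream.
The rest can finish in the order T4, T7.
Check, step by step:
  T4: no waits; runs immediately, freeing lock-j and lock-h
  run T7 (all its waits — lock-h — are resolved); releases lock-a and lock-g


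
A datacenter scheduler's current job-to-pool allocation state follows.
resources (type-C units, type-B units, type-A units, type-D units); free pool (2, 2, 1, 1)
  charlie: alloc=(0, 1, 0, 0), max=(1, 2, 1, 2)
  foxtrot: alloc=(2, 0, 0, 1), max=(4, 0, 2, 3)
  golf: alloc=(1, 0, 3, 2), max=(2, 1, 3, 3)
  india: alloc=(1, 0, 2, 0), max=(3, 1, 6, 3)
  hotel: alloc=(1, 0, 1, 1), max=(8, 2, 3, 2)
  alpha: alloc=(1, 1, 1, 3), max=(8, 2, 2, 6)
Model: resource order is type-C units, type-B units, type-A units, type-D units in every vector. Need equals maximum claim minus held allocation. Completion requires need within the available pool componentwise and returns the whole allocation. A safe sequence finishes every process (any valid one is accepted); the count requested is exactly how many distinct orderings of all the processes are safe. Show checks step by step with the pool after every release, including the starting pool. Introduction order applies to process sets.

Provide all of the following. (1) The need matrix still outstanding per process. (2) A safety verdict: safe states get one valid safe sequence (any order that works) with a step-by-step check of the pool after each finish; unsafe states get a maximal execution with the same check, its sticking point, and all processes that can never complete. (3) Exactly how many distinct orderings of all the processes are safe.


(1) Outstanding need per process (order type-C units, type-B units, type-A units, type-D units):
  charlie: (1, 1, 1, 2)
  foxtrot: (2, 0, 2, 2)
  golf: (1, 1, 0, 1)
  india: (2, 1, 4, 3)
  hotel: (7, 2, 2, 1)
  alpha: (7, 1, 1, 3)
(2) UNSAFE — no complete ordering exists.
Key observation: type-C units is the bottleneck — with golf, charlie, foxtrot, india done the pool holds (6, 3, 6, 4), short of every remaining need.
The run golf, charlie, foxtrot, india cannot be extended any further. Check, step by step:
  pool = (2, 2, 1, 1)
  golf needs (1, 1, 0, 1) <= (2, 2, 1, 1) -> finishes; pool += (1, 0, 3, 2) = (3, 2, 4, 3)
  charlie needs (1, 1, 1, 2) <= (3, 2, 4, 3) -> finishes; pool += (0, 1, 0, 0) = (3, 3, 4, 3)
  foxtrot needs (2, 0, 2, 2) <= (3, 3, 4, 3) -> finishes; pool += (2, 0, 0, 1) = (5, 3, 4, 4)
  india needs (2, 1, 4, 3) <= (5, 3, 4, 4) -> finishes; pool += (1, 0, 2, 0) = (6, 3, 6, 4)
  hotel still needs (7, 2, 2, 1) but only (6, 3, 6, 4) is free — short on type-C units
  alpha still needs (7, 1, 1, 3) but only (6, 3, 6, 4) is free — short on type-C units
Permanently blocked: hotel and alpha.
(3) Exactly 0 of the possible complete orderings are safe sequences.


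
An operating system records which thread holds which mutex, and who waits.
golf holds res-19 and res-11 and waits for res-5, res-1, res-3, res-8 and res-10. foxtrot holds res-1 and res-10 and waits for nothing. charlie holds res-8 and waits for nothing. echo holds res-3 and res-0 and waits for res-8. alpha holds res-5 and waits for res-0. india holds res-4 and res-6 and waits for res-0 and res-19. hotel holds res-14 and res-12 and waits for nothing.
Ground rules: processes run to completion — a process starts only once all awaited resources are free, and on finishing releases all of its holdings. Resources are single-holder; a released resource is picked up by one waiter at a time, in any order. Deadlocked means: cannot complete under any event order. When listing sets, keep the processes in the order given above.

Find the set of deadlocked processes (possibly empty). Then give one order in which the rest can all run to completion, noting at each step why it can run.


No process is deadlocked.
Key observation: the waits form no ring: some process can always run, and its releases unblock the others one by one.
The rest can finish in the order foxtrot, charlie, echo, alpha, golf, hotel, india.
Walking it through:
  foxtrot waits on nothing -> runs at once and releases res-1 and res-10
  charlie waits on nothing -> runs at once and releases res-8
  run echo (all its waits — res-8 — are resolved); releases res-3 and res-0
  run alpha (all its waits — res-0 — are resolved); releases res-5
  run golf (all its waits — res-5, res-1, res-3, res-8 and res-10 — are resolved); releases res-19 and res-11
  hotel waits on nothing -> runs at once and releases res-14 and res-12
  run india (all its waits — res-0 and res-19 — are resolved); releases res-4 and res-6


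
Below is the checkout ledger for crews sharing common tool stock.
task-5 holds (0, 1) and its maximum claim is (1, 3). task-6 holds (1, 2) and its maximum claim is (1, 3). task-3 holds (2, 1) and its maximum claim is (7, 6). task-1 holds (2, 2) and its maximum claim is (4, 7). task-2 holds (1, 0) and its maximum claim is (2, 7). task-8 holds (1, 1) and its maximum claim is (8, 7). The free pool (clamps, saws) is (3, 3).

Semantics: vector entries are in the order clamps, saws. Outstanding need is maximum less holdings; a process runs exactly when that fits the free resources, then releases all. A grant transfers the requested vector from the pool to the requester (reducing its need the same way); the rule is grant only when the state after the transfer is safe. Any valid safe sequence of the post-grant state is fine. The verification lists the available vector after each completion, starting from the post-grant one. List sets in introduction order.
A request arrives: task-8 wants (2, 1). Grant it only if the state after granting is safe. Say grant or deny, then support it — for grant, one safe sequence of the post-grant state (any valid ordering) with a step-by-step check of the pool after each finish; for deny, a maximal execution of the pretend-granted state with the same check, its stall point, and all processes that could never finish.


GRANT: granting preserves safety; a valid post-grant sequence is task-6, task-5, task-1, task-2, task-3, task-8.
Key observation: (1, 2) free after granting still covers task-6 first, and each release covers the next.
Verifying the post-grant state step by step:
  pool = (1, 2)
  run task-6 (needs (0, 1), free (1, 2)); after release of (1, 2) the pool is (2, 4)
  run task-5 (needs (1, 2), free (2, 4)); after release of (0, 1) the pool is (2, 5)
  run task-1 (needs (2, 5), free (2, 5)); after release of (2, 2) the pool is (4, 7)
  run task-2 (needs (1, 7), free (4, 7)); after release of (1, 0) the pool is (5, 7)
  run task-3 (needs (5, 5), free (5, 7)); after release of (2, 1) the pool is (7, 8)
  run task-8 (needs (5, 5), free (7, 8)); after release of (3, 2) the pool is (10, 10)


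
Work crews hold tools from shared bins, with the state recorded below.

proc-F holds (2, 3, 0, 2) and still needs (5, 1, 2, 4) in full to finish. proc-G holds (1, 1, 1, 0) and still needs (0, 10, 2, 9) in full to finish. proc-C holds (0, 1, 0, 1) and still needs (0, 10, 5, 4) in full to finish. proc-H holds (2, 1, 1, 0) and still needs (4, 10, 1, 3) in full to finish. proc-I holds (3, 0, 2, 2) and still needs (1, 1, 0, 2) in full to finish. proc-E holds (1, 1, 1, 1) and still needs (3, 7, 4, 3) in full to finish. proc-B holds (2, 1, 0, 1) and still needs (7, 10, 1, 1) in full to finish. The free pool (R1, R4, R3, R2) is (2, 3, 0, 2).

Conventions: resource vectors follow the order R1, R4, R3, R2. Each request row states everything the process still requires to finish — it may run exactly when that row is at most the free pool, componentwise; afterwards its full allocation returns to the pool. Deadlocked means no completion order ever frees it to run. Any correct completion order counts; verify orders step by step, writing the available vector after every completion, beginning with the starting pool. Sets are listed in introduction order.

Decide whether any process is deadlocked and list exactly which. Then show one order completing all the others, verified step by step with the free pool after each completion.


The deadlocked set is proc-G, proc-C, proc-H, proc-E and proc-B.
Key observation: no order helps: past proc-I, proc-F, the free pool tops out at (7, 6, 2, 6), below what each blocked process needs in R4.
The rest can finish in the order proc-I, proc-F. Step-by-step check:
  pool = (2, 3, 0, 2)
  proc-I needs (1, 1, 0, 2) <= (2, 3, 0, 2) -> finishes; pool += (3, 0, 2, 2) = (5, 3, 2, 4)
  proc-F needs (5, 1, 2, 4) <= (5, 3, 2, 4) -> finishes; pool += (2, 3, 0, 2) = (7, 6, 2, 6)
None of the blocked processes ever fits:
  proc-G still needs (0, 10, 2, 9) but only (7, 6, 2, 6) is free — short on R4 and R2
  proc-C still needs (0, 10, 5, 4) but only (7, 6, 2, 6) is free — short on R4 and R3
  proc-H still needs (4, 10, 1, 3) but only (7, 6, 2, 6) is free — short on R4
  proc-E still needs (3, 7, 4, 3) but only (7, 6, 2, 6) is free — short on R4 and R3
  proc-B still needs (7, 10, 1, 1) but only (7, 6, 2, 6) is free — short on R4


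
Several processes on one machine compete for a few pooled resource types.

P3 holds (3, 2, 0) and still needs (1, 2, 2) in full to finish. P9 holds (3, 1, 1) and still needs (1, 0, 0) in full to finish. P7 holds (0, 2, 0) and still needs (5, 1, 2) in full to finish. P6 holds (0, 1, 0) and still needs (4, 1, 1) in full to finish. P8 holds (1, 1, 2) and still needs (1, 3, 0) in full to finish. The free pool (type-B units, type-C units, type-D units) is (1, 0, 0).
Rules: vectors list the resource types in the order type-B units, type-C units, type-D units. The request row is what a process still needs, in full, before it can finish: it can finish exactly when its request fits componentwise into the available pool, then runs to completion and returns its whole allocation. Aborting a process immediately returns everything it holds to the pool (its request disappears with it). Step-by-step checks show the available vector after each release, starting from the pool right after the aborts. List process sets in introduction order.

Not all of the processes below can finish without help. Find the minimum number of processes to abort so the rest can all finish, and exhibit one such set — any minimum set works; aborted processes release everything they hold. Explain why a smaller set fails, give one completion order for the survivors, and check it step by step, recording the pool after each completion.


Minimum abort set: P7.
Key observation: aborting P7 returns (0, 2, 0), and P8 — hopeless before — runs at step 2 with the returned capacity in the pool.
Minimality: the empty abort set fails — the state is deadlocked as it stands.
The survivors complete as P9, P8, P3, P6. Walking it through (starting from the post-abort pool):
  pool = (1, 2, 0)
  P9: need (1, 0, 0) fits (1, 2, 0); releases (3, 1, 1), pool now (4, 3, 1)
  P8: need (1, 3, 0) fits (4, 3, 1); releases (1, 1, 2), pool now (5, 4, 3)
  P3: need (1, 2, 2) fits (5, 4, 3); releases (3, 2, 0), pool now (8, 6, 3)
  P6: need (4, 1, 1) fits (8, 6, 3); releases (0, 1, 0), pool now (8, 7, 3)


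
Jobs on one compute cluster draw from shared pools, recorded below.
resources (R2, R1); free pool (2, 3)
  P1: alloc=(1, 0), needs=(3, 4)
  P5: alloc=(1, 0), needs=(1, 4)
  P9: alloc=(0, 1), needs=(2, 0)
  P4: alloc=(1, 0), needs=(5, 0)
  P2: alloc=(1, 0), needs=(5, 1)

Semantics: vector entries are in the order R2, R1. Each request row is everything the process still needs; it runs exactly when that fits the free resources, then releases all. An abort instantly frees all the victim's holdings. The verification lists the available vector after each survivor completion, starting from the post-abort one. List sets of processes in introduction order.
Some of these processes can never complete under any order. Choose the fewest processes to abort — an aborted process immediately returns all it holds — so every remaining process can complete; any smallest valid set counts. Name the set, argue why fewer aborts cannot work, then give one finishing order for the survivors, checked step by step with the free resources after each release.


Minimum abort set: P4.
Key observation: the deadlocked P2 becomes finishable only because P4 released (1, 0); it completes at step 4 below.
Minimality: the empty abort set fails — the state is deadlocked as it stands.
The survivors complete as P9, P5, P1, P2. Verifying each step (starting from the post-abort pool):
  pool = (3, 3)
  P9 needs (2, 0) <= (3, 3) -> finishes; pool += (0, 1) = (3, 4)
  P5 needs (1, 4) <= (3, 4) -> finishes; pool += (1, 0) = (4, 4)
  P1 needs (3, 4) <= (4, 4) -> finishes; pool += (1, 0) = (5, 4)
  P2 needs (5, 1) <= (5, 4) -> finishes; pool += (1, 0) = (6, 4)


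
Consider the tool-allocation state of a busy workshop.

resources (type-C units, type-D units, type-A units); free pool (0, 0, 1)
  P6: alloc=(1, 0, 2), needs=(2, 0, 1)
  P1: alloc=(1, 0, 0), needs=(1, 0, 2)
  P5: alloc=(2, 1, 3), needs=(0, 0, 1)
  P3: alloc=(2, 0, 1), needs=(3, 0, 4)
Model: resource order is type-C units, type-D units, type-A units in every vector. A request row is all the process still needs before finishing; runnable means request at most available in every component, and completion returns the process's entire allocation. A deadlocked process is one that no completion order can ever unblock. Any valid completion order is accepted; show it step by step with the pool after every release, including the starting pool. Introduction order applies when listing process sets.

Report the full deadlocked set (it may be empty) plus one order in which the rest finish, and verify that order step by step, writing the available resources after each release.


Nothing here is deadlocked.
Key observation: there is always a runnable process — P5 first — so the state unwinds completely.
The rest can finish in the order P5, P1, P6, P3. Step-by-step check:
  pool = (0, 0, 1)
  P5 needs (0, 0, 1) <= (0, 0, 1) -> finishes; pool += (2, 1, 3) = (2, 1, 4)
  P1 needs (1, 0, 2) <= (2, 1, 4) -> finishes; pool += (1, 0, 0) = (3, 1, 4)
  P6 needs (2, 0, 1) <= (3, 1, 4) -> finishes; pool += (1, 0, 2) = (4, 1, 6)
  P3 needs (3, 0, 4) <= (4, 1, 6) -> finishes; pool += (2, 0, 1) = (6, 1, 7)


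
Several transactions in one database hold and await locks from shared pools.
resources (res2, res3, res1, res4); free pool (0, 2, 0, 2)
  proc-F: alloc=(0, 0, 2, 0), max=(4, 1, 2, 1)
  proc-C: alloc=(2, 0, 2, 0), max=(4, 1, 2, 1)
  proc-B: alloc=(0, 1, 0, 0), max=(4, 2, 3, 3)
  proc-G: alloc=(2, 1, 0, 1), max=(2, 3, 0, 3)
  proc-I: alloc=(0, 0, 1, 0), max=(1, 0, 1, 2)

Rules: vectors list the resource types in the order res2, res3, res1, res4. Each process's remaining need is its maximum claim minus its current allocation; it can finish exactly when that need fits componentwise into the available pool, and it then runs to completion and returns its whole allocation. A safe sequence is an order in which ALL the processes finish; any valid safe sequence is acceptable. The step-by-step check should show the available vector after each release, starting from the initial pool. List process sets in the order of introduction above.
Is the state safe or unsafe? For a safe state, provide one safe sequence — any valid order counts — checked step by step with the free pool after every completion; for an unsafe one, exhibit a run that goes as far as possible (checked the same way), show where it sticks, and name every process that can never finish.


SAFE, for example via the order proc-G, proc-C, proc-I, proc-F, proc-B.
Key observation: reading the order forward, proc-G is the first process whose need (0, 2, 0, 2) meets the free pool (0, 2, 0, 2) exactly on a resource it requests.
Check, step by step:
  pool = (0, 2, 0, 2)
  proc-G needs (0, 2, 0, 2) <= (0, 2, 0, 2) -> finishes; pool += (2, 1, 0, 1) = (2, 3, 0, 3)
  proc-C needs (2, 1, 0, 1) <= (2, 3, 0, 3) -> finishes; pool += (2, 0, 2, 0) = (4, 3, 2, 3)
  proc-I needs (1, 0, 0, 2) <= (4, 3, 2, 3) -> finishes; pool += (0, 0, 1, 0) = (4, 3, 3, 3)
  proc-F needs (4, 1, 0, 1) <= (4, 3, 3, 3) -> finishes; pool += (0, 0, 2, 0) = (4, 3, 5, 3)
  proc-B needs (4, 1, 3, 3) <= (4, 3, 5, 3) -> finishes; pool += (0, 1, 0, 0) = (4, 4, 5, 3)


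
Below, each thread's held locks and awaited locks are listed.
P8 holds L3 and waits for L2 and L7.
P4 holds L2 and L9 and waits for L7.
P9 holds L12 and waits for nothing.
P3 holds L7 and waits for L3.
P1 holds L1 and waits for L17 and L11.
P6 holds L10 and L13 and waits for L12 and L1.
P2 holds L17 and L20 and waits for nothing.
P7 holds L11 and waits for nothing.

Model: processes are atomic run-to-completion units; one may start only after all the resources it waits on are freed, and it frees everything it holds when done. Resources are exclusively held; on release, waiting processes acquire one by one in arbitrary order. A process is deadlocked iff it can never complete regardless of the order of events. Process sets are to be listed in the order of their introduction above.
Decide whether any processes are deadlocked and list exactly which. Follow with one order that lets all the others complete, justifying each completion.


The deadlocked set is P8, P4 and P3.
Key observation: the wait chain closes on itself along P8 -> P4 -> P3 -> P8; no other process is dragged down with it.
One completion order for the rest: P2, P7, P9, P1, P6.
Verifying each step:
  run P2 (it waits on nothing); releases L17 and L20
  run P7 (it waits on nothing); releases L11
  run P9 (it waits on nothing); releases L12
  run P1 (all its waits — L17 and L11 — are resolved); releases L1
  run P6 (all its waits — L12 and L1 — are resolved); releases L10 and L13


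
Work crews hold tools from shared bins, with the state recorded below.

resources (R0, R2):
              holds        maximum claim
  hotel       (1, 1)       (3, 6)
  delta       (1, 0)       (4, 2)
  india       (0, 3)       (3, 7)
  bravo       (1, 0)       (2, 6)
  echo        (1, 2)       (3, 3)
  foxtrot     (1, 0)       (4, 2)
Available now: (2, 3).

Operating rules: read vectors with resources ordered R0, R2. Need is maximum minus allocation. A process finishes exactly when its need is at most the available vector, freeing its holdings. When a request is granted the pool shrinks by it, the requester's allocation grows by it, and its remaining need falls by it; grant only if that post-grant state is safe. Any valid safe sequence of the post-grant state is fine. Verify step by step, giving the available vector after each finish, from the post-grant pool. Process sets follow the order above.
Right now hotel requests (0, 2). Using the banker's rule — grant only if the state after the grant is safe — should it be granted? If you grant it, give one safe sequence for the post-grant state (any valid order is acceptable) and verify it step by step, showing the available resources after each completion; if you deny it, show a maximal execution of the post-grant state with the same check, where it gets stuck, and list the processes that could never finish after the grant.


GRANT: granting preserves safety; a valid post-grant sequence is echo, foxtrot, hotel, bravo, delta, india.
Key observation: even at the reduced pool (2, 1), echo fits immediately, so safety survives the grant.
Check on the post-grant state, step by step:
  pool = (2, 1)
  echo: need (2, 1) fits (2, 1); releases (1, 2), pool now (3, 3)
  foxtrot: need (3, 2) fits (3, 3); releases (1, 0), pool now (4, 3)
  hotel: need (2, 3) fits (4, 3); releases (1, 3), pool now (5, 6)
  bravo: need (1, 6) fits (5, 6); releases (1, 0), pool now (6, 6)
  delta: need (3, 2) fits (6, 6); releases (1, 0), pool now (7, 6)
  india: need (3, 4) fits (7, 6); releases (0, 3), pool now (7, 9)


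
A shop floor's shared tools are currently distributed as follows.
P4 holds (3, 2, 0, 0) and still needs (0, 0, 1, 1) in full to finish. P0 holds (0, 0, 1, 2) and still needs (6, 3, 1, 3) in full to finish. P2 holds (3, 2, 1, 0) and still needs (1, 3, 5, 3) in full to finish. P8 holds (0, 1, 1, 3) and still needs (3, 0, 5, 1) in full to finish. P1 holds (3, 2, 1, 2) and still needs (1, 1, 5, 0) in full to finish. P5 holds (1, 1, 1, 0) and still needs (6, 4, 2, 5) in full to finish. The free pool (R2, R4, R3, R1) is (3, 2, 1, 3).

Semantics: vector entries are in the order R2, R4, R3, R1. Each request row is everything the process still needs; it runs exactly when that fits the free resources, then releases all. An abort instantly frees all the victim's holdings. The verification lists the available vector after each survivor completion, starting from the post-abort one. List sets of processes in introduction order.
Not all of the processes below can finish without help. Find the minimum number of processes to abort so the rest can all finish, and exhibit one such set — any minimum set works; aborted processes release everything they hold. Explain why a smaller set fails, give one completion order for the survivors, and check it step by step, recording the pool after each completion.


Abort P2 and P8.
Key observation: the returned (3, 3, 2, 3) from P2 and P8 is what brings P1 — unrunnable before, under any order — into play at step 4.
Why nothing smaller works — every single abort fails: P4 alone leaves P2 blocked (short on R3); P0 alone leaves P2 blocked (short on R3); P2 alone leaves P8 blocked (short on R3); P8 alone leaves P2 blocked (short on R3); P1 alone leaves P2 blocked (short on R3); P5 alone leaves P2 blocked (short on R3).
One survivor order: P4, P0, P5, P1. Walking it through (post-abort pool first):
  pool = (6, 5, 3, 6)
  P4 needs (0, 0, 1, 1) <= (6, 5, 3, 6) -> finishes; pool += (3, 2, 0, 0) = (9, 7, 3, 6)
  P0 needs (6, 3, 1, 3) <= (9, 7, 3, 6) -> finishes; pool += (0, 0, 1, 2) = (9, 7, 4, 8)
  P5 needs (6, 4, 2, 5) <= (9, 7, 4, 8) -> finishes; pool += (1, 1, 1, 0) = (10, 8, 5, 8)
  P1 needs (1, 1, 5, 0) <= (10, 8, 5, 8) -> finishes; pool += (3, 2, 1, 2) = (13, 10, 6, 10)


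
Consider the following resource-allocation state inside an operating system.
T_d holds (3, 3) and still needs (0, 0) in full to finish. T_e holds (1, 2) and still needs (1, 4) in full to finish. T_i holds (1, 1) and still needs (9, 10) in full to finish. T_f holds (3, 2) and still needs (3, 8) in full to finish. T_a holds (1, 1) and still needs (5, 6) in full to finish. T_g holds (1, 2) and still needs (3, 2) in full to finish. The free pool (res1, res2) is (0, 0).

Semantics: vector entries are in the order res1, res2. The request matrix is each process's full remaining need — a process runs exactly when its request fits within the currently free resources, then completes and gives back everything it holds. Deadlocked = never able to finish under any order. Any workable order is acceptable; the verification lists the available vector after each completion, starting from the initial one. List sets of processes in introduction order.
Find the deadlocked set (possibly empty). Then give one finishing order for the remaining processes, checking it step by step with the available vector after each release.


The deadlocked set is empty.
Key observation: T_d fits the free pool immediately, and its release cascades until everyone finishes.
One completion order for the rest: T_d, T_g, T_e, T_a, T_f, T_i. Check, step by step:
  pool = (0, 0)
  T_d: need (0, 0) fits (0, 0); releases (3, 3), pool now (3, 3)
  T_g: need (3, 2) fits (3, 3); releases (1, 2), pool now (4, 5)
  T_e: need (1, 4) fits (4, 5); releases (1, 2), pool now (5, 7)
  T_a: need (5, 6) fits (5, 7); releases (1, 1), pool now (6, 8)
  T_f: need (3, 8) fits (6, 8); releases (3, 2), pool now (9, 10)
  T_i: need (9, 10) fits (9, 10); releases (1, 1), pool now (10, 11)


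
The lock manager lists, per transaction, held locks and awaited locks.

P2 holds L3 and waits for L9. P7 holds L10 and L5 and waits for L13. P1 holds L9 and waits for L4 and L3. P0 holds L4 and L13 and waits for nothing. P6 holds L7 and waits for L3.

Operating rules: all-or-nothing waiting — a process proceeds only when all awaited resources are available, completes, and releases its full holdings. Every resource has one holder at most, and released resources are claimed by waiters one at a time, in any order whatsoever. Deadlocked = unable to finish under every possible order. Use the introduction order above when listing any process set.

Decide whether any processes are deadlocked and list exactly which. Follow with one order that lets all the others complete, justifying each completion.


Deadlocked set: P2, P1 and P6.
Key observation: along P2 -> P1 -> P2, each member waits on what the next one holds — a deadlock; P6 waits into the deadlock from upstream.
A valid finishing order for the others: P0, P7.
Walking it through:
  run P0 (it waits on nothing); releases L4 and L13
  P7 waits on L13 — all released -> runs and releases L10 and L5


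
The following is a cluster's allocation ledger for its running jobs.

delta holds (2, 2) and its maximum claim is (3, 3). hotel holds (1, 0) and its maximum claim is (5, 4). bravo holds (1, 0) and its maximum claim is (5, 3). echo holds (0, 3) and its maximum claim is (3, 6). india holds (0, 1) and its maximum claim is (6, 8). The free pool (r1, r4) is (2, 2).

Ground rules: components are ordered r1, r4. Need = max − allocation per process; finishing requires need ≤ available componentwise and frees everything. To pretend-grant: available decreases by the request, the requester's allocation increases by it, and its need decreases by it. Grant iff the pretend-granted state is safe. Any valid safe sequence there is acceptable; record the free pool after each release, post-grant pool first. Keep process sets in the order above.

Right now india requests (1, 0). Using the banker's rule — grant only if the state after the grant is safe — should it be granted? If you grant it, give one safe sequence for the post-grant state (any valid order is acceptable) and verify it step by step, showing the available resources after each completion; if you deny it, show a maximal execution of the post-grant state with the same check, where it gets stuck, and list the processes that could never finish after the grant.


DENY: after the grant no complete ordering would exist.
Key observation: delta, echo can finish, but then (3, 7) is all there is, and the blocked group's r1 demands exceed it.
On the post-grant state, delta, echo is a maximal run — nothing extends it. Walking it through:
  pool = (1, 2)
  delta: need (1, 1) fits (1, 2); releases (2, 2), pool now (3, 4)
  echo: need (3, 3) fits (3, 4); releases (0, 3), pool now (3, 7)
  hotel cannot run: need (4, 4) vs free (3, 7) (insufficient r1)
  bravo cannot run: need (4, 3) vs free (3, 7) (insufficient r1)
  india cannot run: need (5, 7) vs free (3, 7) (insufficient r1)
Processes that could never finish after the grant: hotel, bravo and india.


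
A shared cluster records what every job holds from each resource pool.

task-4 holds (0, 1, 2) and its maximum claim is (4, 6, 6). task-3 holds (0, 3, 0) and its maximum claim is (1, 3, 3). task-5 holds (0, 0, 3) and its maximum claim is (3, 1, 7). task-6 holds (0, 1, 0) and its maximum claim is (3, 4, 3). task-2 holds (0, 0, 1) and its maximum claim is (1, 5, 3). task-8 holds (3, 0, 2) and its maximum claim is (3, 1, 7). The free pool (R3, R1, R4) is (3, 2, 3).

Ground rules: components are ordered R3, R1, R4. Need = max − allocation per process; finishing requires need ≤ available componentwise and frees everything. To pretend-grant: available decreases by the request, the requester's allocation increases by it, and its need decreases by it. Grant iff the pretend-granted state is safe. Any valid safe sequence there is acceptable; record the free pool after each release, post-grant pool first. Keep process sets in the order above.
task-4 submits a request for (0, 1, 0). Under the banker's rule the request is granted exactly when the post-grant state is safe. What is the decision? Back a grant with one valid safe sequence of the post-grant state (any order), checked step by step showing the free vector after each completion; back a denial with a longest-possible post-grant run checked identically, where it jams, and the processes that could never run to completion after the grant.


GRANT: granting preserves safety; a valid post-grant sequence is task-3, task-6, task-2, task-5, task-8, task-4.
Key observation: after the grant the pool drops to (3, 1, 3), which still lets task-3 finish first and unwind the rest.
Step-by-step check of the post-grant state:
  pool = (3, 1, 3)
  task-3: need (1, 0, 3) fits (3, 1, 3); releases (0, 3, 0), pool now (3, 4, 3)
  task-6: need (3, 3, 3) fits (3, 4, 3); releases (0, 1, 0), pool now (3, 5, 3)
  task-2: need (1, 5, 2) fits (3, 5, 3); releases (0, 0, 1), pool now (3, 5, 4)
  task-5: need (3, 1, 4) fits (3, 5, 4); releases (0, 0, 3), pool now (3, 5, 7)
  task-8: need (0, 1, 5) fits (3, 5, 7); releases (3, 0, 2), pool now (6, 5, 9)
  task-4: need (4, 4, 4) fits (6, 5, 9); releases (0, 2, 2), pool now (6, 7, 11)


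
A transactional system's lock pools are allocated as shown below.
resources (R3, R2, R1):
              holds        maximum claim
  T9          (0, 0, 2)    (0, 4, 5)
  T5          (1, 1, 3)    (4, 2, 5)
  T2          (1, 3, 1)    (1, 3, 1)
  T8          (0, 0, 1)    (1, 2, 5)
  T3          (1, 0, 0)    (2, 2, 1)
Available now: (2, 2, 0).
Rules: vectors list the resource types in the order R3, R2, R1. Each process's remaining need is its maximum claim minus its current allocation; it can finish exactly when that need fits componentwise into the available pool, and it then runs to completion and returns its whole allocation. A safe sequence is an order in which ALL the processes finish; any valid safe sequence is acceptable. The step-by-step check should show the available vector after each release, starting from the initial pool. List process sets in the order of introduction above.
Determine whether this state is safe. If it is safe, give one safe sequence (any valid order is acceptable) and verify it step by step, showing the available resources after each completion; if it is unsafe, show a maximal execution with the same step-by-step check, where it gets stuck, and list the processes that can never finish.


UNSAFE — no complete ordering exists.
Key observation: the pool after T2, T3 is (4, 5, 1); every surviving request exceeds it in R1, so progress ends there.
A maximal execution: T2, T3 — then nothing else fits. Step-by-step check:
  pool = (2, 2, 0)
  run T2 (needs (0, 0, 0), free (2, 2, 0)); after release of (1, 3, 1) the pool is (3, 5, 1)
  run T3 (needs (1, 2, 1), free (3, 5, 1)); after release of (1, 0, 0) the pool is (4, 5, 1)
  T9 still needs (0, 4, 3) but only (4, 5, 1) is free — short on R1
  T5 still needs (3, 1, 2) but only (4, 5, 1) is free — short on R1
  T8 still needs (1, 2, 4) but only (4, 5, 1) is free — short on R1
Never able to finish: T9, T5 and T8.


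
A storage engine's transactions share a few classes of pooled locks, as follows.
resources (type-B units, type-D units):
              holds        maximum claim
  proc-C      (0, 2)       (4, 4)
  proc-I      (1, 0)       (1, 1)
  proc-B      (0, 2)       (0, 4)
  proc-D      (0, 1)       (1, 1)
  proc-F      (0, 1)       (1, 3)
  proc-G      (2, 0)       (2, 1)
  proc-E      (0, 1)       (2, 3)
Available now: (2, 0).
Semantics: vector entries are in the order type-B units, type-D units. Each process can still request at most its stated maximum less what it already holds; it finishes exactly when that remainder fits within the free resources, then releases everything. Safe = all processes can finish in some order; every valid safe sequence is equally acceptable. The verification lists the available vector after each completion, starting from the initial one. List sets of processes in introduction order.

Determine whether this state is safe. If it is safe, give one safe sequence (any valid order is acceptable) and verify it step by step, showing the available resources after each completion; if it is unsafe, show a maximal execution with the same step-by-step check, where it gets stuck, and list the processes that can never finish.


The state is UNSAFE.
Key observation: after proc-D, proc-G, proc-I complete, (5, 1) is the best the pool ever gets, yet each leftover process wants more type-D units.
The run proc-D, proc-G, proc-I cannot be extended any further. Step-by-step check:
  pool = (2, 0)
  proc-D needs (1, 0) <= (2, 0) -> finishes; pool += (0, 1) = (2, 1)
  proc-G needs (0, 1) <= (2, 1) -> finishes; pool += (2, 0) = (4, 1)
  proc-I needs (0, 1) <= (4, 1) -> finishes; pool += (1, 0) = (5, 1)
  proc-C cannot run: need (4, 2) vs free (5, 1) (insufficient type-D units)
  proc-B cannot run: need (0, 2) vs free (5, 1) (insufficient type-D units)
  proc-F cannot run: need (1, 2) vs free (5, 1) (insufficient type-D units)
  proc-E cannot run: need (2, 2) vs free (5, 1) (insufficient type-D units)
Processes that can never finish: proc-C, proc-B, proc-F and proc-E.


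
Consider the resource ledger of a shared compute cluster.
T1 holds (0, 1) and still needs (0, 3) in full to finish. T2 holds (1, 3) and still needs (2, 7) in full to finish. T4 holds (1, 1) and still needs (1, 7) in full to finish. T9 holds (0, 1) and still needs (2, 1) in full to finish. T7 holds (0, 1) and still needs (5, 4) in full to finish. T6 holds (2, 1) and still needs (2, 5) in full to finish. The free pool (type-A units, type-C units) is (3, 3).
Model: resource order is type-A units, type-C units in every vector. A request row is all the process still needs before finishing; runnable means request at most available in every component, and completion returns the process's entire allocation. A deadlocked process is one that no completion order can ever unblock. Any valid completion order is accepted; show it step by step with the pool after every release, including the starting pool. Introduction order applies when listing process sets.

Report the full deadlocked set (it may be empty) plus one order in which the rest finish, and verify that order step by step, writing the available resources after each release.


Nothing here is deadlocked.
Key observation: no deadlock: T1 fits now, and the freed resources carry the rest through.
One completion order for the rest: T1, T9, T6, T7, T2, T4. Walking it through:
  pool = (3, 3)
  T1 needs (0, 3) <= (3, 3) -> finishes; pool += (0, 1) = (3, 4)
  T9 needs (2, 1) <= (3, 4) -> finishes; pool += (0, 1) = (3, 5)
  T6 needs (2, 5) <= (3, 5) -> finishes; pool += (2, 1) = (5, 6)
  T7 needs (5, 4) <= (5, 6) -> finishes; pool += (0, 1) = (5, 7)
  T2 needs (2, 7) <= (5, 7) -> finishes; pool += (1, 3) = (6, 10)
  T4 needs (1, 7) <= (6, 10) -> finishes; pool += (1, 1) = (7, 11)


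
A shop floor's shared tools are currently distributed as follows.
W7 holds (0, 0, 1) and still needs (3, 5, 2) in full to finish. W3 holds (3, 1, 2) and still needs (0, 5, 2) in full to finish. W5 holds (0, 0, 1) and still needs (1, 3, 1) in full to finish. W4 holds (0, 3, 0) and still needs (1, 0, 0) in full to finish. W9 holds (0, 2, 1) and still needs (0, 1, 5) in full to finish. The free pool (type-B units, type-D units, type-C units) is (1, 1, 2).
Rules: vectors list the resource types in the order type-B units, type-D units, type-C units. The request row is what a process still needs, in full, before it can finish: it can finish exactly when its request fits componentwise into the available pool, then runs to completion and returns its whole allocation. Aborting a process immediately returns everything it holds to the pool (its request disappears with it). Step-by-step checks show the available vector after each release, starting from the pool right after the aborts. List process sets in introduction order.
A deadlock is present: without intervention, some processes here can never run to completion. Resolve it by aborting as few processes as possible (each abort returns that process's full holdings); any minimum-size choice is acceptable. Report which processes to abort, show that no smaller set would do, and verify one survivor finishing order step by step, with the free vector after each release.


Minimum abort set: W3.
Key observation: no ordering could ever have run W7 before the abort of W3; with (3, 1, 2) back in the pool it fits at step 2.
Minimality: the empty abort set fails — the state is deadlocked as it stands.
One survivor order: W4, W7, W9, W5. Check, step by step (post-abort pool first):
  pool = (4, 2, 4)
  W4 needs (1, 0, 0) <= (4, 2, 4) -> finishes; pool += (0, 3, 0) = (4, 5, 4)
  W7 needs (3, 5, 2) <= (4, 5, 4) -> finishes; pool += (0, 0, 1) = (4, 5, 5)
  W9 needs (0, 1, 5) <= (4, 5, 5) -> finishes; pool += (0, 2, 1) = (4, 7, 6)
  W5 needs (1, 3, 1) <= (4, 7, 6) -> finishes; pool += (0, 0, 1) = (4, 7, 7)
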